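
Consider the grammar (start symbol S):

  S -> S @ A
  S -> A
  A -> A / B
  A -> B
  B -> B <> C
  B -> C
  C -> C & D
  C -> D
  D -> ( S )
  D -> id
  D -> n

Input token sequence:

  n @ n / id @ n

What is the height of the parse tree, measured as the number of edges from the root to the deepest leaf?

7

[S [S [S [A [B [C [D n]]]]] @ [A [A [B [C [D n]]]] / [B [C [D id]]]]] @ [A [B [C [D n]]]]]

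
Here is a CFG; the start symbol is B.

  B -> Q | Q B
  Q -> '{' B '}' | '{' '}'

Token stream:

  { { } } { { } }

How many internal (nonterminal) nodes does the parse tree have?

[B [Q { [B [Q { }]] }] [B [Q { [B [Q { }]] }]]]

8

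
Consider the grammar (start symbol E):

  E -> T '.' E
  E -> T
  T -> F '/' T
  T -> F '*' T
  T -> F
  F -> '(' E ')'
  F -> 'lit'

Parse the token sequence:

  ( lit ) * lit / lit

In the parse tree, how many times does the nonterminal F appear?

[E [T [F ( [E [T [F lit]]] )] * [T [F lit] / [T [F lit]]]]]

4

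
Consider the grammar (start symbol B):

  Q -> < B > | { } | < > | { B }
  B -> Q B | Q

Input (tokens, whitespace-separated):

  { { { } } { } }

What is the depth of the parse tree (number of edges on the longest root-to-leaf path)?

6

[B [Q { [B [Q { [B [Q { }]] }] [B [Q { }]]] }]]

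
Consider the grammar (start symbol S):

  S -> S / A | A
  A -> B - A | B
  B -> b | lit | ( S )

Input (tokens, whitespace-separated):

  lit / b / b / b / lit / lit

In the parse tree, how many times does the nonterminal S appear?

[S [S [S [S [S [S [A [B lit]]] / [A [B b]]] / [A [B b]]] / [A [B b]]] / [A [B lit]]] / [A [B lit]]]

6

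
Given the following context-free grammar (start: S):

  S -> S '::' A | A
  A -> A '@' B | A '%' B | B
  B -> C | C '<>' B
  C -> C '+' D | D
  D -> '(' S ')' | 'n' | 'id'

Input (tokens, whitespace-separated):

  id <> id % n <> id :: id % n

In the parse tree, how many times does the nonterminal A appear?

4

[S [S [A [A [B [C [D id]] <> [B [C [D id]]]]] % [B [C [D n]] <> [B [C [D id]]]]]] :: [A [A [B [C [D id]]]] % [B [C [D n]]]]]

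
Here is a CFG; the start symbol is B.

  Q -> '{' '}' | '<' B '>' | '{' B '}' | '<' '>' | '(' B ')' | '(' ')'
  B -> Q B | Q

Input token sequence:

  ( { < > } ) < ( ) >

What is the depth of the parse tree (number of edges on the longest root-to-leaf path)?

6

[B [Q ( [B [Q { [B [Q < >]] }]] )] [B [Q < [B [Q ( )]] >]]]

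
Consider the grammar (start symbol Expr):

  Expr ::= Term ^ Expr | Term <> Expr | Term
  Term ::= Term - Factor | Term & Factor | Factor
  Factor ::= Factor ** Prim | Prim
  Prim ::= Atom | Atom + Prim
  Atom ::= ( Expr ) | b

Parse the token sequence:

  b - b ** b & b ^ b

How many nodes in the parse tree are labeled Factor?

[Expr [Term [Term [Term [Factor [Prim [Atom b]]]] - [Factor [Factor [Prim [Atom b]]] ** [Prim [Atom b]]]] & [Factor [Prim [Atom b]]]] ^ [Expr [Term [Factor [Prim [Atom b]]]]]]

5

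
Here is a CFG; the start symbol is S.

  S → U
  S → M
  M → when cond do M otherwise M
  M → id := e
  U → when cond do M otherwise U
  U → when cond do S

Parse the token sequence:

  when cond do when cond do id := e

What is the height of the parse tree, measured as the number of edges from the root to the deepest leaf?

6

[S [U when cond do [S [U when cond do [S [M id := e]]]]]]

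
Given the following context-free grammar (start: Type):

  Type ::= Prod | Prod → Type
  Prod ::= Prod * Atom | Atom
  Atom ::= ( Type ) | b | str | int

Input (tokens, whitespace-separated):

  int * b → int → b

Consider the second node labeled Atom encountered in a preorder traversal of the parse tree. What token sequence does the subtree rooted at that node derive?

b

[Type [Prod [Prod [Atom int]] * [Atom b]] → [Type [Prod [Atom int]] → [Type [Prod [Atom b]]]]]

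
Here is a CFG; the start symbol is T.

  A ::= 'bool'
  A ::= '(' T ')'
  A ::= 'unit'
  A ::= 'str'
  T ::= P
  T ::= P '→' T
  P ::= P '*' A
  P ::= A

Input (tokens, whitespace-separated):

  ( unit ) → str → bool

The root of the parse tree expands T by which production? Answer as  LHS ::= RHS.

[T [P [A ( [T [P [A unit]]] )]] → [T [P [A str]] → [T [P [A bool]]]]]

T ::= P '→' T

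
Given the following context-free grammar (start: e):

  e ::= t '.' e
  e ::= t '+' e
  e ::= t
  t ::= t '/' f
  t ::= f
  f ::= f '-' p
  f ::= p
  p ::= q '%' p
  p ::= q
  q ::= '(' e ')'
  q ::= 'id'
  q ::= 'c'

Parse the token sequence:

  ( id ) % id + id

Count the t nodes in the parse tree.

[e [t [f [p [q ( [e [t [f [p [q id]]]]] )] % [p [q id]]]]] + [e [t [f [p [q id]]]]]]

3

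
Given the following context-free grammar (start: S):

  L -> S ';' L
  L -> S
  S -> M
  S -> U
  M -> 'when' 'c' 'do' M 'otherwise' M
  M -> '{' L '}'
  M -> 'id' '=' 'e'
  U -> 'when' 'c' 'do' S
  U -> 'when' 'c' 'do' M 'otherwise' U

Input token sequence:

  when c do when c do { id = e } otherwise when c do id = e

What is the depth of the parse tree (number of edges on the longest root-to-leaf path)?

8

[S [U when c do [S [U when c do [M { [L [S [M id = e]]] }] otherwise [U when c do [S [M id = e]]]]]]]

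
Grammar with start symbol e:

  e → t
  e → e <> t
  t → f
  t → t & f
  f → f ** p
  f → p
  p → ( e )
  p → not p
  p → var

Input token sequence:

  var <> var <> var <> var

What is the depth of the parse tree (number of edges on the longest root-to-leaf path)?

[e [e [e [e [t [f [p var]]]] <> [t [f [p var]]]] <> [t [f [p var]]]] <> [t [f [p var]]]]

7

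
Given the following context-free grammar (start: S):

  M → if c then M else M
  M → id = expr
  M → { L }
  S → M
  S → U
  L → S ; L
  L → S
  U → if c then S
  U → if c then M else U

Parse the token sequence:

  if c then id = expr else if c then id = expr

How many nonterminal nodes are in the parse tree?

[S [U if c then [M id = expr] else [U if c then [S [M id = expr]]]]]

6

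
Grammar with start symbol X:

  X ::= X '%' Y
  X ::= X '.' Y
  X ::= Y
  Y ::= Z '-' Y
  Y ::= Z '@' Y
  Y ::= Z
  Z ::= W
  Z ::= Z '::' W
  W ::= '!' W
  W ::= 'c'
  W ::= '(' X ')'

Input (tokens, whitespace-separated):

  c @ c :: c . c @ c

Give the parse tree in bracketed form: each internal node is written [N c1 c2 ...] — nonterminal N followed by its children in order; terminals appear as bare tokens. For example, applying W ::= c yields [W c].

X
X . Y
Y . Y
Z @ Y . Y
W @ Y . Y
c @ Y . Y
c @ Z . Y
c @ Z :: W . Y
c @ W :: W . Y
c @ c :: W . Y
c @ c :: c . Y
c @ c :: c . Z @ Y
c @ c :: c . W @ Y
c @ c :: c . c @ Y
c @ c :: c . c @ Z
c @ c :: c . c @ W
c @ c :: c . c @ c

[X [X [Y [Z [W c]] @ [Y [Z [Z [W c]] :: [W c]]]]] . [Y [Z [W c]] @ [Y [Z [W c]]]]]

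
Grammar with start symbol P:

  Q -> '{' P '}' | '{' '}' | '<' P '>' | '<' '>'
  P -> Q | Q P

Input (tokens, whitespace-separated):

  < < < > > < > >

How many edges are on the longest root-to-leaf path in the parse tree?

[P [Q < [P [Q < [P [Q < >]] >] [P [Q < >]]] >]]

6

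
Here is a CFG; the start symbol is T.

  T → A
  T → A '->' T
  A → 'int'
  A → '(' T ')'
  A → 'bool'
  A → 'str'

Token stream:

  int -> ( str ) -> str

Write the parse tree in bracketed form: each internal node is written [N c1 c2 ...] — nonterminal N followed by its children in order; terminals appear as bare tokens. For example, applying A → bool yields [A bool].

T
A -> T
int -> T
int -> A -> T
int -> ( T ) -> T
int -> ( A ) -> T
int -> ( str ) -> T
int -> ( str ) -> A
int -> ( str ) -> str

[T [A int] -> [T [A ( [T [A str]] )] -> [T [A str]]]]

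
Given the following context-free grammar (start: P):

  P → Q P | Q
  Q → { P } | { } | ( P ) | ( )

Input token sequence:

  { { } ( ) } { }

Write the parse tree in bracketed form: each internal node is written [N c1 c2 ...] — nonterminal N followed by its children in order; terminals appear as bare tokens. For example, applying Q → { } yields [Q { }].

[P [Q { [P [Q { }] [P [Q ( )]]] }] [P [Q { }]]]

P
Q P
{ P } P
{ Q P } P
{ { } P } P
{ { } Q } P
{ { } ( ) } P
{ { } ( ) } Q
{ { } ( ) } { }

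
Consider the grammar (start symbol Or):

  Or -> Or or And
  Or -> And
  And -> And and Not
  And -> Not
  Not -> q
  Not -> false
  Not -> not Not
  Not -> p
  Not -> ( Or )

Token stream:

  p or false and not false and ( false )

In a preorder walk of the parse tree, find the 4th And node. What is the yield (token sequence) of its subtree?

false

[Or [Or [And [Not p]]] or [And [And [And [Not false]] and [Not not [Not false]]] and [Not ( [Or [And [Not false]]] )]]]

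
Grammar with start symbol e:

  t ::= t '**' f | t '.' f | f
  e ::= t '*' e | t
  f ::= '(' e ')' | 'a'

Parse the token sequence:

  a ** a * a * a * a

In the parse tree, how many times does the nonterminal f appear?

[e [t [t [f a]] ** [f a]] * [e [t [f a]] * [e [t [f a]] * [e [t [f a]]]]]]

5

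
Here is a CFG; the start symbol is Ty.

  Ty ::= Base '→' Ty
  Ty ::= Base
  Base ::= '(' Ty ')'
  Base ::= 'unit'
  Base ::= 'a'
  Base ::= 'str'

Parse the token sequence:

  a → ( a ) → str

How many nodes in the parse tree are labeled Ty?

4

[Ty [Base a] → [Ty [Base ( [Ty [Base a]] )] → [Ty [Base str]]]]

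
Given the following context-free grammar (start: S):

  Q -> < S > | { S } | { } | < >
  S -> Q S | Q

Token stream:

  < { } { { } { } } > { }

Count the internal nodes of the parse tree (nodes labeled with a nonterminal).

[S [Q < [S [Q { }] [S [Q { [S [Q { }] [S [Q { }]]] }]]] >] [S [Q { }]]]

12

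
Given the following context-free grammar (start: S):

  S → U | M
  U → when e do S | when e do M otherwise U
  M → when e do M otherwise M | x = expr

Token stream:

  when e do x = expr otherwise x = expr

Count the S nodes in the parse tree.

1

[S [M when e do [M x = expr] otherwise [M x = expr]]]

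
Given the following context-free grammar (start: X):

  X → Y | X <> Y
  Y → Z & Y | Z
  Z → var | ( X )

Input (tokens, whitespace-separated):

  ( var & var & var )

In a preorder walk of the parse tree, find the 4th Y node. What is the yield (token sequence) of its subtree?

var

[X [Y [Z ( [X [Y [Z var] & [Y [Z var] & [Y [Z var]]]]] )]]]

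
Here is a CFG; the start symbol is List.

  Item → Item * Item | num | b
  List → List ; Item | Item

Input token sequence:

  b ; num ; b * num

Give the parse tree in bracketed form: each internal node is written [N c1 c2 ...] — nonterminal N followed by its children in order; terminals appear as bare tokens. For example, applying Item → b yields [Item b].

[List [List [List [Item b]] ; [Item num]] ; [Item [Item b] * [Item num]]]

List
List ; Item
List ; Item ; Item
Item ; Item ; Item
b ; Item ; Item
b ; num ; Item
b ; num ; Item * Item
b ; num ; b * Item
b ; num ; b * num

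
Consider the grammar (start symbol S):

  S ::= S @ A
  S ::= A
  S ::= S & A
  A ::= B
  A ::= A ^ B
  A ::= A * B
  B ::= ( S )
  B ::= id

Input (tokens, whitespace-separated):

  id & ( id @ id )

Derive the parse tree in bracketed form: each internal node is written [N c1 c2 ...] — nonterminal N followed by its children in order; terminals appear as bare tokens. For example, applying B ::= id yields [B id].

[S [S [A [B id]]] & [A [B ( [S [S [A [B id]]] @ [A [B id]]] )]]]

S
S & A
A & A
B & A
id & A
id & B
id & ( S )
id & ( S @ A )
id & ( A @ A )
id & ( B @ A )
id & ( id @ A )
id & ( id @ B )
id & ( id @ id )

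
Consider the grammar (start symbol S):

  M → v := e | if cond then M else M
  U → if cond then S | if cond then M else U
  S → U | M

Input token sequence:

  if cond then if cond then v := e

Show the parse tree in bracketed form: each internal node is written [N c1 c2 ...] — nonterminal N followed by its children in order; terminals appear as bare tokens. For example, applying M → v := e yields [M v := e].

[S [U if cond then [S [U if cond then [S [M v := e]]]]]]

S
U
if cond then S
if cond then U
if cond then if cond then S
if cond then if cond then M
if cond then if cond then v := e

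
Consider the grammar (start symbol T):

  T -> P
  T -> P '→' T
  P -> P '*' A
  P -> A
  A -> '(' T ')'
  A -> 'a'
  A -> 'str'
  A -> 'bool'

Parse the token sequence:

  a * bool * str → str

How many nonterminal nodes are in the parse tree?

10

[T [P [P [P [A a]] * [A bool]] * [A str]] → [T [P [A str]]]]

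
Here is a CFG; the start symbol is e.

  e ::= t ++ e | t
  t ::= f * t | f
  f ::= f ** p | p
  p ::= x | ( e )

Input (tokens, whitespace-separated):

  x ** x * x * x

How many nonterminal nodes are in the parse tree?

[e [t [f [f [p x]] ** [p x]] * [t [f [p x]] * [t [f [p x]]]]]]

12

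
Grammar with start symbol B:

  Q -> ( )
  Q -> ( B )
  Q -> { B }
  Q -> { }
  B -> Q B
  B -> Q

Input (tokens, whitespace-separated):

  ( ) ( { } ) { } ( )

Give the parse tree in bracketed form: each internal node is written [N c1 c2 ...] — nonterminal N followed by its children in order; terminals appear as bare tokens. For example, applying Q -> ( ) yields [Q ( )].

[B [Q ( )] [B [Q ( [B [Q { }]] )] [B [Q { }] [B [Q ( )]]]]]

B
Q B
( ) B
( ) Q B
( ) ( B ) B
( ) ( Q ) B
( ) ( { } ) B
( ) ( { } ) Q B
( ) ( { } ) { } B
( ) ( { } ) { } Q
( ) ( { } ) { } ( )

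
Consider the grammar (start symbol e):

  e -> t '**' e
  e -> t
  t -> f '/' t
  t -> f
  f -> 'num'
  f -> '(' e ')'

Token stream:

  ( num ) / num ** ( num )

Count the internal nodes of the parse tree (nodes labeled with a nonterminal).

14

[e [t [f ( [e [t [f num]]] )] / [t [f num]]] ** [e [t [f ( [e [t [f num]]] )]]]]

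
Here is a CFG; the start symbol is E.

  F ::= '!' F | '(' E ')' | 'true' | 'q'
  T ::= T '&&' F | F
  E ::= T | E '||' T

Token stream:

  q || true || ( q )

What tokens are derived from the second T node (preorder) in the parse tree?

[E [E [E [T [F q]]] || [T [F true]]] || [T [F ( [E [T [F q]]] )]]]

true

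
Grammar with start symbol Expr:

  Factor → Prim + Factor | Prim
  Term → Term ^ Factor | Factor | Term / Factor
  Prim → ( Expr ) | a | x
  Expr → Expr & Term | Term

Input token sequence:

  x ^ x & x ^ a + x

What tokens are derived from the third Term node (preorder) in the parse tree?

[Expr [Expr [Term [Term [Factor [Prim x]]] ^ [Factor [Prim x]]]] & [Term [Term [Factor [Prim x]]] ^ [Factor [Prim a] + [Factor [Prim x]]]]]

x ^ a + x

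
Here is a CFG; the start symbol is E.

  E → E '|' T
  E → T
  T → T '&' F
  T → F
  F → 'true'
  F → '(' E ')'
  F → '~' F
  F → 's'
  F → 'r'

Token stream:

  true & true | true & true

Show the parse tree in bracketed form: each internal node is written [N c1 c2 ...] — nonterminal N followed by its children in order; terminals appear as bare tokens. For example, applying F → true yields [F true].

E
E | T
T | T
T & F | T
F & F | T
true & F | T
true & true | T
true & true | T & F
true & true | F & F
true & true | true & F
true & true | true & true

[E [E [T [T [F true]] & [F true]]] | [T [T [F true]] & [F true]]]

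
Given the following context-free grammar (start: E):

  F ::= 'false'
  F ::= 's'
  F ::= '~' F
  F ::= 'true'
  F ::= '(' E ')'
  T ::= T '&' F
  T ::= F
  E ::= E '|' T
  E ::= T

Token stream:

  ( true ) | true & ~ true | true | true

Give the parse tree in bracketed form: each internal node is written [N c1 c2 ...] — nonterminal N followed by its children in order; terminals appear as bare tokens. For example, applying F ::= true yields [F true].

[E [E [E [E [T [F ( [E [T [F true]]] )]]] | [T [T [F true]] & [F ~ [F true]]]] | [T [F true]]] | [T [F true]]]

E
E | T
E | T | T
E | T | T | T
T | T | T | T
F | T | T | T
( E ) | T | T | T
( T ) | T | T | T
( F ) | T | T | T
( true ) | T | T | T
( true ) | T & F | T | T
( true ) | F & F | T | T
( true ) | true & F | T | T
( true ) | true & ~ F | T | T
( true ) | true & ~ true | T | T
( true ) | true & ~ true | F | T
( true ) | true & ~ true | true | T
( true ) | true & ~ true | true | F
( true ) | true & ~ true | true | true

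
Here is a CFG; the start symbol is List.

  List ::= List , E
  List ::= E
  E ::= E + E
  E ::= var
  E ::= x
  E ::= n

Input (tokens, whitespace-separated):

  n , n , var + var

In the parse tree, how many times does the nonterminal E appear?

[List [List [List [E n]] , [E n]] , [E [E var] + [E var]]]

5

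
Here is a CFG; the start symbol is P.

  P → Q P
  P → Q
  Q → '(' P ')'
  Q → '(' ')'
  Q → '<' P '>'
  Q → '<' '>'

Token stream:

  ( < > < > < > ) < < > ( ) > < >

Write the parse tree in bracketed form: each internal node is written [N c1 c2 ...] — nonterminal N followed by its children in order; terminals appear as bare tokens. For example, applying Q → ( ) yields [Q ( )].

P
Q P
( P ) P
( Q P ) P
( < > P ) P
( < > Q P ) P
( < > < > P ) P
( < > < > Q ) P
( < > < > < > ) P
( < > < > < > ) Q P
( < > < > < > ) < P > P
( < > < > < > ) < Q P > P
( < > < > < > ) < < > P > P
( < > < > < > ) < < > Q > P
( < > < > < > ) < < > ( ) > P
( < > < > < > ) < < > ( ) > Q
( < > < > < > ) < < > ( ) > < >

[P [Q ( [P [Q < >] [P [Q < >] [P [Q < >]]]] )] [P [Q < [P [Q < >] [P [Q ( )]]] >] [P [Q < >]]]]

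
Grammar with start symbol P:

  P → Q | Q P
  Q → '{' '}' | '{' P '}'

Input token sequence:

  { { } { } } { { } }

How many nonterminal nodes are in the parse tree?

[P [Q { [P [Q { }] [P [Q { }]]] }] [P [Q { [P [Q { }]] }]]]

10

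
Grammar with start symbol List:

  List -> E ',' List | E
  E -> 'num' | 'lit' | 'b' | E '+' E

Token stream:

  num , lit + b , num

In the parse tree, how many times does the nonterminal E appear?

5

[List [E num] , [List [E [E lit] + [E b]] , [List [E num]]]]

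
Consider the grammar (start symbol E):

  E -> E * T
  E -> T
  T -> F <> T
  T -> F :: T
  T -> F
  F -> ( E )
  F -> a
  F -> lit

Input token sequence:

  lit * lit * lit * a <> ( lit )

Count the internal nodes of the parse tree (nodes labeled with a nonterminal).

17

[E [E [E [E [T [F lit]]] * [T [F lit]]] * [T [F lit]]] * [T [F a] <> [T [F ( [E [T [F lit]]] )]]]]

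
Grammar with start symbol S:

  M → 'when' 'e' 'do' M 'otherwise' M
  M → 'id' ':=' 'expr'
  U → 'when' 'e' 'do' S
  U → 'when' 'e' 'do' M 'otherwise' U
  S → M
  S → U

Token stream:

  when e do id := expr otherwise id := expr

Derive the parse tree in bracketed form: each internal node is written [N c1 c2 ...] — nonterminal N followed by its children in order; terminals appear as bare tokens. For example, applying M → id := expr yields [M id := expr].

S
M
when e do M otherwise M
when e do id := expr otherwise M
when e do id := expr otherwise id := expr

[S [M when e do [M id := expr] otherwise [M id := expr]]]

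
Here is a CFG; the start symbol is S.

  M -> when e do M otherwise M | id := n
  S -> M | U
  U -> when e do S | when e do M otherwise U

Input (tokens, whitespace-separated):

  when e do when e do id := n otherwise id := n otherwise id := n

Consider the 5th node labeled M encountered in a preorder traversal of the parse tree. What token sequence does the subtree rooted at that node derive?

[S [M when e do [M when e do [M id := n] otherwise [M id := n]] otherwise [M id := n]]]

id := n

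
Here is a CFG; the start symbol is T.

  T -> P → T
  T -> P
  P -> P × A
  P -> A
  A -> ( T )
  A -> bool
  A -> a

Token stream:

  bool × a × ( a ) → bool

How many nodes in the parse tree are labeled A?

[T [P [P [P [A bool]] × [A a]] × [A ( [T [P [A a]]] )]] → [T [P [A bool]]]]

5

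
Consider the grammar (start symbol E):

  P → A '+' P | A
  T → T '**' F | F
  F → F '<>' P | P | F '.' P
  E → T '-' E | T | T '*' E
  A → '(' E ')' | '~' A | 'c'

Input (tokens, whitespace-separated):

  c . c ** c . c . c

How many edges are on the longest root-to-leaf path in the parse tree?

7

[E [T [T [F [F [P [A c]]] . [P [A c]]]] ** [F [F [F [P [A c]]] . [P [A c]]] . [P [A c]]]]]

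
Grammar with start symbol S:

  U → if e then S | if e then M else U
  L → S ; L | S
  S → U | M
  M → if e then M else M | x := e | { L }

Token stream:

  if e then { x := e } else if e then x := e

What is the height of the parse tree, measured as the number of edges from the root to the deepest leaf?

6

[S [U if e then [M { [L [S [M x := e]]] }] else [U if e then [S [M x := e]]]]]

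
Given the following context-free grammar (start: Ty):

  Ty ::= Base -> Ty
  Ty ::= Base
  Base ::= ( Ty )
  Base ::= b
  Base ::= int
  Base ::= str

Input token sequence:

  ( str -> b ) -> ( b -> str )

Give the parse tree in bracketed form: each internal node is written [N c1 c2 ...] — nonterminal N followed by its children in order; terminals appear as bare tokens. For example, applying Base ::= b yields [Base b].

[Ty [Base ( [Ty [Base str] -> [Ty [Base b]]] )] -> [Ty [Base ( [Ty [Base b] -> [Ty [Base str]]] )]]]

Ty
Base -> Ty
( Ty ) -> Ty
( Base -> Ty ) -> Ty
( str -> Ty ) -> Ty
( str -> Base ) -> Ty
( str -> b ) -> Ty
( str -> b ) -> Base
( str -> b ) -> ( Ty )
( str -> b ) -> ( Base -> Ty )
( str -> b ) -> ( b -> Ty )
( str -> b ) -> ( b -> Base )
( str -> b ) -> ( b -> str )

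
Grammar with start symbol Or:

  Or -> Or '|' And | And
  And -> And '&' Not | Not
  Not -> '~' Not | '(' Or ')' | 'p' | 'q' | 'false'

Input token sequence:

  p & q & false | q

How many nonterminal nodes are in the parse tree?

[Or [Or [And [And [And [Not p]] & [Not q]] & [Not false]]] | [And [Not q]]]

10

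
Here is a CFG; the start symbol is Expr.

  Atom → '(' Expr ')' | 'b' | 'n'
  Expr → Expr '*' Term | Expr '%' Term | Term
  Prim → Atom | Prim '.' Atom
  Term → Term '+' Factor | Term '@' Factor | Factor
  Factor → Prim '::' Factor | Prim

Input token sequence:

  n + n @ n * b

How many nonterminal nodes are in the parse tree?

18

[Expr [Expr [Term [Term [Term [Factor [Prim [Atom n]]]] + [Factor [Prim [Atom n]]]] @ [Factor [Prim [Atom n]]]]] * [Term [Factor [Prim [Atom b]]]]]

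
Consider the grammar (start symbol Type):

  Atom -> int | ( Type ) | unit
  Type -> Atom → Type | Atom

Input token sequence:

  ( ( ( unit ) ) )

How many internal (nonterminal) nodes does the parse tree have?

8

[Type [Atom ( [Type [Atom ( [Type [Atom ( [Type [Atom unit]] )]] )]] )]]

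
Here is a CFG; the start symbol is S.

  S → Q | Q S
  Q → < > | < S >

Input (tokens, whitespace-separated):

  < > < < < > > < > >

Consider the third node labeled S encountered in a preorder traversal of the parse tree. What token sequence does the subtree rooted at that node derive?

< < > > < >

[S [Q < >] [S [Q < [S [Q < [S [Q < >]] >] [S [Q < >]]] >]]]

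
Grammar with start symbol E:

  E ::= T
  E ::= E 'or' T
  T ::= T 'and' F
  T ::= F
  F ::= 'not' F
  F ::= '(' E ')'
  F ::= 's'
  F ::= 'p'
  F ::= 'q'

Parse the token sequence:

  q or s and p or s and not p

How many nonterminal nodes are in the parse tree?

14

[E [E [E [T [F q]]] or [T [T [F s]] and [F p]]] or [T [T [F s]] and [F not [F p]]]]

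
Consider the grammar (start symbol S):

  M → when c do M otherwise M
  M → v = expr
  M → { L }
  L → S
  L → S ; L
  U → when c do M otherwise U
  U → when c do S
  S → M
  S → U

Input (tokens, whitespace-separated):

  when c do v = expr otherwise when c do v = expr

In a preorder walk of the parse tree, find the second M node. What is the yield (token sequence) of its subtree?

v = expr

[S [U when c do [M v = expr] otherwise [U when c do [S [M v = expr]]]]]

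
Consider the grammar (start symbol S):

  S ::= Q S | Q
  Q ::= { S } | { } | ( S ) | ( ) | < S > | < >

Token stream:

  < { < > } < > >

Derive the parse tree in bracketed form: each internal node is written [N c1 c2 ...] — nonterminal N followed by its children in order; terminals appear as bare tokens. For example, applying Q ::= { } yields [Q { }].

[S [Q < [S [Q { [S [Q < >]] }] [S [Q < >]]] >]]

S
Q
< S >
< Q S >
< { S } S >
< { Q } S >
< { < > } S >
< { < > } Q >
< { < > } < > >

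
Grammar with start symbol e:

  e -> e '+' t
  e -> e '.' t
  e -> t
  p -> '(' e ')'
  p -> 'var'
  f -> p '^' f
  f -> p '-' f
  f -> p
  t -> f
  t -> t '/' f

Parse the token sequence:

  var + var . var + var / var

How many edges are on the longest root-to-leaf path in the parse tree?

7

[e [e [e [e [t [f [p var]]]] + [t [f [p var]]]] . [t [f [p var]]]] + [t [t [f [p var]]] / [f [p var]]]]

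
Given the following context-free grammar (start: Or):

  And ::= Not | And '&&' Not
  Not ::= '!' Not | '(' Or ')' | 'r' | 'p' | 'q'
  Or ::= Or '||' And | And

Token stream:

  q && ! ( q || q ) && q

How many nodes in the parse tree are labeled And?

[Or [And [And [And [Not q]] && [Not ! [Not ( [Or [Or [And [Not q]]] || [And [Not q]]] )]]] && [Not q]]]

5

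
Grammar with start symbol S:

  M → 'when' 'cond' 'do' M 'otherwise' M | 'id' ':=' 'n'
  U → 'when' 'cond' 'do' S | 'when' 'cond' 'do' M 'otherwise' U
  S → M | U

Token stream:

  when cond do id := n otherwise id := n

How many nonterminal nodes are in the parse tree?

[S [M when cond do [M id := n] otherwise [M id := n]]]

4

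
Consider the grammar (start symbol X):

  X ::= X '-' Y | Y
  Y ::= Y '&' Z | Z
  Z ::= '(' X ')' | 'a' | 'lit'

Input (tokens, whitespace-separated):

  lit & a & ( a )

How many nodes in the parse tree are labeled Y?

4

[X [Y [Y [Y [Z lit]] & [Z a]] & [Z ( [X [Y [Z a]]] )]]]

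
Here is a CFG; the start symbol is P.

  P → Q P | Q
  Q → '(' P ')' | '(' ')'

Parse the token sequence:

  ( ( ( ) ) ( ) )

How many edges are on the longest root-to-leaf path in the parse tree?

6

[P [Q ( [P [Q ( [P [Q ( )]] )] [P [Q ( )]]] )]]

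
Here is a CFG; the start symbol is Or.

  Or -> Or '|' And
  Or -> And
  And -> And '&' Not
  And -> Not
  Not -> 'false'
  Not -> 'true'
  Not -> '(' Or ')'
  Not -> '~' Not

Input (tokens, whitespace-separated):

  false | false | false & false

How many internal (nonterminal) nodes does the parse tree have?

11

[Or [Or [Or [And [Not false]]] | [And [Not false]]] | [And [And [Not false]] & [Not false]]]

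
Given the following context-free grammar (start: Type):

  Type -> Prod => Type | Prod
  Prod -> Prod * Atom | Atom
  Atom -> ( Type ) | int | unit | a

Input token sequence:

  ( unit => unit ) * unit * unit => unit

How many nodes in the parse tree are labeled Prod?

[Type [Prod [Prod [Prod [Atom ( [Type [Prod [Atom unit]] => [Type [Prod [Atom unit]]]] )]] * [Atom unit]] * [Atom unit]] => [Type [Prod [Atom unit]]]]

6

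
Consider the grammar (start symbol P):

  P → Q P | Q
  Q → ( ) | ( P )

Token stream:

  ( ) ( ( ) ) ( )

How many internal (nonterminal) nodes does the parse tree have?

[P [Q ( )] [P [Q ( [P [Q ( )]] )] [P [Q ( )]]]]

8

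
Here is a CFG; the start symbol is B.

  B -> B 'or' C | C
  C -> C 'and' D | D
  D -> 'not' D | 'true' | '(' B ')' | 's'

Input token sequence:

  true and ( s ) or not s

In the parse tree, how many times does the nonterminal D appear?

5

[B [B [C [C [D true]] and [D ( [B [C [D s]]] )]]] or [C [D not [D s]]]]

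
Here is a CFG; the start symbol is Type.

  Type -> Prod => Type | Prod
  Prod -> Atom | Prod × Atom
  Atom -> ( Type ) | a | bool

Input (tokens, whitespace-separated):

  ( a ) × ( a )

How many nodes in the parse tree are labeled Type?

3

[Type [Prod [Prod [Atom ( [Type [Prod [Atom a]]] )]] × [Atom ( [Type [Prod [Atom a]]] )]]]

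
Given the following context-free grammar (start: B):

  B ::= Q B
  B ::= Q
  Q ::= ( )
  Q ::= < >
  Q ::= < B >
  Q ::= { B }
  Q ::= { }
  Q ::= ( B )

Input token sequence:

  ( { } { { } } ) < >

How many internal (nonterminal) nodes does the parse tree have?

[B [Q ( [B [Q { }] [B [Q { [B [Q { }]] }]]] )] [B [Q < >]]]

10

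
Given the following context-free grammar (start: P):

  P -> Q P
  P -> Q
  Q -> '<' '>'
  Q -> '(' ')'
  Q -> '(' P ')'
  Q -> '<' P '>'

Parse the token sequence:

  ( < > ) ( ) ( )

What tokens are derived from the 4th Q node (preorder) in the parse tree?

[P [Q ( [P [Q < >]] )] [P [Q ( )] [P [Q ( )]]]]

( )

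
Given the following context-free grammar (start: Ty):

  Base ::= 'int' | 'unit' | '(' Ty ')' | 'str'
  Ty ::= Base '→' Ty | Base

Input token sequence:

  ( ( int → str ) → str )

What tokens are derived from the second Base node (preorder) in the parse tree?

( int → str )

[Ty [Base ( [Ty [Base ( [Ty [Base int] → [Ty [Base str]]] )] → [Ty [Base str]]] )]]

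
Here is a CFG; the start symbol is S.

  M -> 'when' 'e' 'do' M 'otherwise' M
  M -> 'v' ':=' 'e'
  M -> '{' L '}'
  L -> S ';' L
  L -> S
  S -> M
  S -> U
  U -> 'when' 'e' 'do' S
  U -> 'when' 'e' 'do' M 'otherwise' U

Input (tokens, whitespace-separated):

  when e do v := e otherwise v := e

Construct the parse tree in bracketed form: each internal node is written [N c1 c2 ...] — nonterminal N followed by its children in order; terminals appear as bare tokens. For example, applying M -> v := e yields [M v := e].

S
M
when e do M otherwise M
when e do v := e otherwise M
when e do v := e otherwise v := e

[S [M when e do [M v := e] otherwise [M v := e]]]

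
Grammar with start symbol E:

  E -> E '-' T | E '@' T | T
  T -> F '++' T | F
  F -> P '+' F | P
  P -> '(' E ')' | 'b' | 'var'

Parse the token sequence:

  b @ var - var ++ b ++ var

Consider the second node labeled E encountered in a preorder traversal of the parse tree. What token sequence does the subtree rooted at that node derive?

b @ var

[E [E [E [T [F [P b]]]] @ [T [F [P var]]]] - [T [F [P var]] ++ [T [F [P b]] ++ [T [F [P var]]]]]]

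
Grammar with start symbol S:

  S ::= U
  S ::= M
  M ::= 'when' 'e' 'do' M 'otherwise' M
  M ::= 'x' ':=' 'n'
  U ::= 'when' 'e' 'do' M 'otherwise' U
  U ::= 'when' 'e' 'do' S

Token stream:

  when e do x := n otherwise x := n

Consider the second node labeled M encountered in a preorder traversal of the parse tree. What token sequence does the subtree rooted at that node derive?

x := n

[S [M when e do [M x := n] otherwise [M x := n]]]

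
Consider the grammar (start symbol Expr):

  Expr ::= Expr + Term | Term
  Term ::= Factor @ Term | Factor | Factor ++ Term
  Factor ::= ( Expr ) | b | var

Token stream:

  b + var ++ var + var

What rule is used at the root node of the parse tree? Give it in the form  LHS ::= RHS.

[Expr [Expr [Expr [Term [Factor b]]] + [Term [Factor var] ++ [Term [Factor var]]]] + [Term [Factor var]]]

Expr ::= Expr + Term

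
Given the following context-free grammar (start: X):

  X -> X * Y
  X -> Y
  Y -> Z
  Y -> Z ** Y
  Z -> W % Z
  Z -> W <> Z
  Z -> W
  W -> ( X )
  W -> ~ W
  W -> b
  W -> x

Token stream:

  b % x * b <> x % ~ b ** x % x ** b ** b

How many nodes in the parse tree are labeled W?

[X [X [Y [Z [W b] % [Z [W x]]]]] * [Y [Z [W b] <> [Z [W x] % [Z [W ~ [W b]]]]] ** [Y [Z [W x] % [Z [W x]]] ** [Y [Z [W b]] ** [Y [Z [W b]]]]]]]

10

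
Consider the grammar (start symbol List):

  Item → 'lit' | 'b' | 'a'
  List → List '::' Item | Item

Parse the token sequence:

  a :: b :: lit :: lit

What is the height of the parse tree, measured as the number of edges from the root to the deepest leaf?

[List [List [List [List [Item a]] :: [Item b]] :: [Item lit]] :: [Item lit]]

5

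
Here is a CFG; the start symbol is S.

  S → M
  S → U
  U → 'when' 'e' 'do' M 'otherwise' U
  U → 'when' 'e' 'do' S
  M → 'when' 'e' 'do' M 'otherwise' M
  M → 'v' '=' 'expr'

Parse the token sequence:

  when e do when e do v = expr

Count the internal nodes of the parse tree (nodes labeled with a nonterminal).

6

[S [U when e do [S [U when e do [S [M v = expr]]]]]]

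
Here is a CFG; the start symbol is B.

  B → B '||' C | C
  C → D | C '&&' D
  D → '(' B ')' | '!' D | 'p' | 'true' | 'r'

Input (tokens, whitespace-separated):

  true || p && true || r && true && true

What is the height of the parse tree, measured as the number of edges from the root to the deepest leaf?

[B [B [B [C [D true]]] || [C [C [D p]] && [D true]]] || [C [C [C [D r]] && [D true]] && [D true]]]

5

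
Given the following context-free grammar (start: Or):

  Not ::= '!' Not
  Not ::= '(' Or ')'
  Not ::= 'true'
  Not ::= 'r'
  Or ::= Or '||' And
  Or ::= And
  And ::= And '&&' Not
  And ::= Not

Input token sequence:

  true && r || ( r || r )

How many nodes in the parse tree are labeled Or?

4

[Or [Or [And [And [Not true]] && [Not r]]] || [And [Not ( [Or [Or [And [Not r]]] || [And [Not r]]] )]]]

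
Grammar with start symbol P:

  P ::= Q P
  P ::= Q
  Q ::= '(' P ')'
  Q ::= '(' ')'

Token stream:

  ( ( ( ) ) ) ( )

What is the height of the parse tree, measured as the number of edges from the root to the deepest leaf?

[P [Q ( [P [Q ( [P [Q ( )]] )]] )] [P [Q ( )]]]

6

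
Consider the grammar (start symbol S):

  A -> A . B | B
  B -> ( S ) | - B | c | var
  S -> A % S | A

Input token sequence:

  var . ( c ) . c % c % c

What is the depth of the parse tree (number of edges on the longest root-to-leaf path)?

7

[S [A [A [A [B var]] . [B ( [S [A [B c]]] )]] . [B c]] % [S [A [B c]] % [S [A [B c]]]]]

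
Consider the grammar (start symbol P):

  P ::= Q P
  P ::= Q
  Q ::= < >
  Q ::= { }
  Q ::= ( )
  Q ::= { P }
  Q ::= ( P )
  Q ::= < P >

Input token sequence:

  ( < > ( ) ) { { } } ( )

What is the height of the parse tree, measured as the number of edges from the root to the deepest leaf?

[P [Q ( [P [Q < >] [P [Q ( )]]] )] [P [Q { [P [Q { }]] }] [P [Q ( )]]]]

5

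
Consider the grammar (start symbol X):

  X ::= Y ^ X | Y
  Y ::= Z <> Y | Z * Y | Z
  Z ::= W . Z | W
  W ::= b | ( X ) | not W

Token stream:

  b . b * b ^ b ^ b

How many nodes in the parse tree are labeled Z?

5

[X [Y [Z [W b] . [Z [W b]]] * [Y [Z [W b]]]] ^ [X [Y [Z [W b]]] ^ [X [Y [Z [W b]]]]]]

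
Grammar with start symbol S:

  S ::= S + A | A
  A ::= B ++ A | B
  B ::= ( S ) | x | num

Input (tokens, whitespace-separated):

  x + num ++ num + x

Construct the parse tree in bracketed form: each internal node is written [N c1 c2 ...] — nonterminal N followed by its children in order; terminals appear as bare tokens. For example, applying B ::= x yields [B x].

S
S + A
S + A + A
A + A + A
B + A + A
x + A + A
x + B ++ A + A
x + num ++ A + A
x + num ++ B + A
x + num ++ num + A
x + num ++ num + B
x + num ++ num + x

[S [S [S [A [B x]]] + [A [B num] ++ [A [B num]]]] + [A [B x]]]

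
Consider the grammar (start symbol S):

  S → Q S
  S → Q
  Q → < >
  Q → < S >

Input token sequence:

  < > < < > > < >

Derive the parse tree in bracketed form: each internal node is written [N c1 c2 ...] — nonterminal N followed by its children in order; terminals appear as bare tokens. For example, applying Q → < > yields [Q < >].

[S [Q < >] [S [Q < [S [Q < >]] >] [S [Q < >]]]]

S
Q S
< > S
< > Q S
< > < S > S
< > < Q > S
< > < < > > S
< > < < > > Q
< > < < > > < >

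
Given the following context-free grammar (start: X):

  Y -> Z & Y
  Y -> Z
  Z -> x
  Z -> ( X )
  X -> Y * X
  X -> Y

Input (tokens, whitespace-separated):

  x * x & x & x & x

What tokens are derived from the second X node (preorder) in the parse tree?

[X [Y [Z x]] * [X [Y [Z x] & [Y [Z x] & [Y [Z x] & [Y [Z x]]]]]]]

x & x & x & x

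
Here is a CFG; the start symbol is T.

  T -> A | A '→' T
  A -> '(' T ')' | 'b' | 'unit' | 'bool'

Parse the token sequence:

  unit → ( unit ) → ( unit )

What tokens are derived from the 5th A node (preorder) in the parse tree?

unit

[T [A unit] → [T [A ( [T [A unit]] )] → [T [A ( [T [A unit]] )]]]]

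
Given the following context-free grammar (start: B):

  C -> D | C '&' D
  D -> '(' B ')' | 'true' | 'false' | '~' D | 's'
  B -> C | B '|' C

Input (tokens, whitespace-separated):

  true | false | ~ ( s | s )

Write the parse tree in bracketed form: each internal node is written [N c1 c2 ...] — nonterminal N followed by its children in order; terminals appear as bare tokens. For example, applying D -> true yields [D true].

[B [B [B [C [D true]]] | [C [D false]]] | [C [D ~ [D ( [B [B [C [D s]]] | [C [D s]]] )]]]]

B
B | C
B | C | C
C | C | C
D | C | C
true | C | C
true | D | C
true | false | C
true | false | D
true | false | ~ D
true | false | ~ ( B )
true | false | ~ ( B | C )
true | false | ~ ( C | C )
true | false | ~ ( D | C )
true | false | ~ ( s | C )
true | false | ~ ( s | D )
true | false | ~ ( s | s )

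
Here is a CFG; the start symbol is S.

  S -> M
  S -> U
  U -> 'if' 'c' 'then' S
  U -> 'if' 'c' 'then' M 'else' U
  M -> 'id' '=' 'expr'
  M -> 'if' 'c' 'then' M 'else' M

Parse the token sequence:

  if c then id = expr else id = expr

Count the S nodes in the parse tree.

[S [M if c then [M id = expr] else [M id = expr]]]

1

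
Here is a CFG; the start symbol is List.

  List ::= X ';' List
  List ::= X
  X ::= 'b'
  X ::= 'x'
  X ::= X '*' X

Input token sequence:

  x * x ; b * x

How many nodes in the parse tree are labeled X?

[List [X [X x] * [X x]] ; [List [X [X b] * [X x]]]]

6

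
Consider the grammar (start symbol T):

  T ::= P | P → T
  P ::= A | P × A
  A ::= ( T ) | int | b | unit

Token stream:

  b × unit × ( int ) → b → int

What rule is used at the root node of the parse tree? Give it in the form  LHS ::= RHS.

T ::= P → T

[T [P [P [P [A b]] × [A unit]] × [A ( [T [P [A int]]] )]] → [T [P [A b]] → [T [P [A int]]]]]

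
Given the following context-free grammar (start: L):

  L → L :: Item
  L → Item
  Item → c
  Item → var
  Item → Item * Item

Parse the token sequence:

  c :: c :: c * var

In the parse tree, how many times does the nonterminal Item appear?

5

[L [L [L [Item c]] :: [Item c]] :: [Item [Item c] * [Item var]]]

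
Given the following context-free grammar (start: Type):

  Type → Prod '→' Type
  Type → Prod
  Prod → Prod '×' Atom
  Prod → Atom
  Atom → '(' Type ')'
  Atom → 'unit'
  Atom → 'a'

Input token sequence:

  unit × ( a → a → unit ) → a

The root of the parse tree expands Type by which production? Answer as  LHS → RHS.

[Type [Prod [Prod [Atom unit]] × [Atom ( [Type [Prod [Atom a]] → [Type [Prod [Atom a]] → [Type [Prod [Atom unit]]]]] )]] → [Type [Prod [Atom a]]]]

Type → Prod '→' Type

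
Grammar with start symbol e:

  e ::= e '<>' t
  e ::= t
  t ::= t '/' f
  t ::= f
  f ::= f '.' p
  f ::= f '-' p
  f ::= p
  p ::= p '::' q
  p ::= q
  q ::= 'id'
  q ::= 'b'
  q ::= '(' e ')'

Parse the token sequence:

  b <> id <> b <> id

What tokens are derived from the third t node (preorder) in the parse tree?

[e [e [e [e [t [f [p [q b]]]]] <> [t [f [p [q id]]]]] <> [t [f [p [q b]]]]] <> [t [f [p [q id]]]]]

b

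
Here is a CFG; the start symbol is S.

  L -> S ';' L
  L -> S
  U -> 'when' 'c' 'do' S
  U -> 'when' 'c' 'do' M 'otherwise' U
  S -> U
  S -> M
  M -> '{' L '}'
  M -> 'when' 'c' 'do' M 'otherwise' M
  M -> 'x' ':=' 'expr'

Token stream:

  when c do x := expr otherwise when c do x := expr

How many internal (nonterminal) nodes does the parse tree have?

6

[S [U when c do [M x := expr] otherwise [U when c do [S [M x := expr]]]]]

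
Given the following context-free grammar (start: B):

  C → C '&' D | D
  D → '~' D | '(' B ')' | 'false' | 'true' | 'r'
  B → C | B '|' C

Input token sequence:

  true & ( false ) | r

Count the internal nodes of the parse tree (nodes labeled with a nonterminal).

[B [B [C [C [D true]] & [D ( [B [C [D false]]] )]]] | [C [D r]]]

11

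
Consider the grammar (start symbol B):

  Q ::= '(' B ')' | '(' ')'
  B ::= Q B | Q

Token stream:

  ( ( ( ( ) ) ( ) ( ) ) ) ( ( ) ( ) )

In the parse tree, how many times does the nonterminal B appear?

[B [Q ( [B [Q ( [B [Q ( [B [Q ( )]] )] [B [Q ( )] [B [Q ( )]]]] )]] )] [B [Q ( [B [Q ( )] [B [Q ( )]]] )]]]

9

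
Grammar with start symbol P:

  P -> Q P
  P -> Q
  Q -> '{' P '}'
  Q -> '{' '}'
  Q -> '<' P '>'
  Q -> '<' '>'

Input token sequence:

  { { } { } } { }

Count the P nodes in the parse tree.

4

[P [Q { [P [Q { }] [P [Q { }]]] }] [P [Q { }]]]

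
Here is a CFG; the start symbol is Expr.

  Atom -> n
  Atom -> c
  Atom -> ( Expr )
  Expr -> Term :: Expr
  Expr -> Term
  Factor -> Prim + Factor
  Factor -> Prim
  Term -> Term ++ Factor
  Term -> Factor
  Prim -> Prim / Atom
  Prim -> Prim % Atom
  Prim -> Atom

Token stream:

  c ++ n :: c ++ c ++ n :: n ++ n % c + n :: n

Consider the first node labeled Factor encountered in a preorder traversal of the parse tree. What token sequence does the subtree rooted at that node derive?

[Expr [Term [Term [Factor [Prim [Atom c]]]] ++ [Factor [Prim [Atom n]]]] :: [Expr [Term [Term [Term [Factor [Prim [Atom c]]]] ++ [Factor [Prim [Atom c]]]] ++ [Factor [Prim [Atom n]]]] :: [Expr [Term [Term [Factor [Prim [Atom n]]]] ++ [Factor [Prim [Prim [Atom n]] % [Atom c]] + [Factor [Prim [Atom n]]]]] :: [Expr [Term [Factor [Prim [Atom n]]]]]]]]

c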